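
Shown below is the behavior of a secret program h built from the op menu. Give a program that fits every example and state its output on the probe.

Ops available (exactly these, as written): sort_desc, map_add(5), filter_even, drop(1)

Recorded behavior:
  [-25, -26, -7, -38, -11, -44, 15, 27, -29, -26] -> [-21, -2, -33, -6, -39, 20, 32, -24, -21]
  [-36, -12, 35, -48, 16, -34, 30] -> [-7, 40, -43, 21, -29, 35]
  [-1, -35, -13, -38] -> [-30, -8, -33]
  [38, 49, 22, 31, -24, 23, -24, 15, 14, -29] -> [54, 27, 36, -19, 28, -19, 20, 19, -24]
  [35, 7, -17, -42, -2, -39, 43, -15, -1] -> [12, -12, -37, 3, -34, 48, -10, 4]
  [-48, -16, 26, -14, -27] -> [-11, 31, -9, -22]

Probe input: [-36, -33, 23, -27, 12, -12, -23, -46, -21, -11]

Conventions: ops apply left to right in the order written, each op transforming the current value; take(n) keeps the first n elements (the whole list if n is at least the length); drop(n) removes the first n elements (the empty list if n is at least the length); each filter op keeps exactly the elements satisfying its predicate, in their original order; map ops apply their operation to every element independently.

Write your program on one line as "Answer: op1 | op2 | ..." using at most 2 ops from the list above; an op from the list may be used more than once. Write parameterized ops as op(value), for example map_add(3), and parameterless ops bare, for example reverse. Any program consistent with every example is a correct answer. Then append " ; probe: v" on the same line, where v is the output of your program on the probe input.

drop(1) | map_add(5) ; probe: [-28, 28, -22, 17, -7, -18, -41, -16, -6]

Check, running the answer program on each example:
  [-25, -26, -7, -38, -11, -44, 15, 27, -29, -26] -> [-26, -7, -38, -11, -44, 15, 27, -29, -26] -> [-21, -2, -33, -6, -39, 20, 32, -24, -21]
  [-36, -12, 35, -48, 16, -34, 30] -> [-12, 35, -48, 16, -34, 30] -> [-7, 40, -43, 21, -29, 35]
  [-1, -35, -13, -38] -> [-35, -13, -38] -> [-30, -8, -33]
  [38, 49, 22, 31, -24, 23, -24, 15, 14, -29] -> [49, 22, 31, -24, 23, -24, 15, 14, -29] -> [54, 27, 36, -19, 28, -19, 20, 19, -24]
  [35, 7, -17, -42, -2, -39, 43, -15, -1] -> [7, -17, -42, -2, -39, 43, -15, -1] -> [12, -12, -37, 3, -34, 48, -10, 4]
  [-48, -16, 26, -14, -27] -> [-16, 26, -14, -27] -> [-11, 31, -9, -22]
  probe: [-36, -33, 23, -27, 12, -12, -23, -46, -21, -11] -> [-33, 23, -27, 12, -12, -23, -46, -21, -11] -> [-28, 28, -22, 17, -7, -18, -41, -16, -6]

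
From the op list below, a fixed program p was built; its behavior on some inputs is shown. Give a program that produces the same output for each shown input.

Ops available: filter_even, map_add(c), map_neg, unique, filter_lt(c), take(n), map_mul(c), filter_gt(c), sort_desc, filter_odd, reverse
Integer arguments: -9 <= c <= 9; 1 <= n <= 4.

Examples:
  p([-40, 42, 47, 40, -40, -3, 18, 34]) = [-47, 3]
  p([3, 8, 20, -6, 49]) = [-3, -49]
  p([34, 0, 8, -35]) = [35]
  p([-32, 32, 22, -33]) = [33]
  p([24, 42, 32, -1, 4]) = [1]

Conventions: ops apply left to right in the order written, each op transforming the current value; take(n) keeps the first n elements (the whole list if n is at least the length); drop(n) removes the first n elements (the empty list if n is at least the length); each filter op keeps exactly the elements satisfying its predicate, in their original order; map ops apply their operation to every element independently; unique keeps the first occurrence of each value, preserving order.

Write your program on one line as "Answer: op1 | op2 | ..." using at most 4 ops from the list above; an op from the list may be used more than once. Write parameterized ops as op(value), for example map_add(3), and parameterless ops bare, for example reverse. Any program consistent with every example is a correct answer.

unique | map_neg | filter_odd

Check, running the answer program on each example:
  [-40, 42, 47, 40, -40, -3, 18, 34] -> [-40, 42, 47, 40, -3, 18, 34] -> [40, -42, -47, -40, 3, -18, -34] -> [-47, 3]
  [3, 8, 20, -6, 49] -> [3, 8, 20, -6, 49] -> [-3, -8, -20, 6, -49] -> [-3, -49]
  [34, 0, 8, -35] -> [34, 0, 8, -35] -> [-34, 0, -8, 35] -> [35]
  [-32, 32, 22, -33] -> [-32, 32, 22, -33] -> [32, -32, -22, 33] -> [33]
  [24, 42, 32, -1, 4] -> [24, 42, 32, -1, 4] -> [-24, -42, -32, 1, -4] -> [1]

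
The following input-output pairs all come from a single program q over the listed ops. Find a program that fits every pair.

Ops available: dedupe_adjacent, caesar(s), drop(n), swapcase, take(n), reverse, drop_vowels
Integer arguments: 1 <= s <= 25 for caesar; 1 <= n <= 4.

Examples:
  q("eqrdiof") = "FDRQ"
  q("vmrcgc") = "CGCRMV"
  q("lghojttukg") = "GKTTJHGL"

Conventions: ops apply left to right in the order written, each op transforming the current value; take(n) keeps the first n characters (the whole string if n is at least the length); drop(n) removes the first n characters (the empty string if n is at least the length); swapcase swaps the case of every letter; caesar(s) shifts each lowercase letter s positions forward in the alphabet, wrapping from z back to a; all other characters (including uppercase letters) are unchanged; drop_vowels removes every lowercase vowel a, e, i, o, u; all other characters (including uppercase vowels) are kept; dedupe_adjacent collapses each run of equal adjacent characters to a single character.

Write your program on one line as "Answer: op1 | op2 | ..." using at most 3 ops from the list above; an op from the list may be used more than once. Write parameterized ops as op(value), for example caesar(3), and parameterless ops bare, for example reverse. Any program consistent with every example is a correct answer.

drop_vowels | reverse | swapcase

Check, running the answer program on each example:
  "eqrdiof" -> "qrdf" -> "fdrq" -> "FDRQ"
  "vmrcgc" -> "vmrcgc" -> "cgcrmv" -> "CGCRMV"
  "lghojttukg" -> "lghjttkg" -> "gkttjhgl" -> "GKTTJHGL"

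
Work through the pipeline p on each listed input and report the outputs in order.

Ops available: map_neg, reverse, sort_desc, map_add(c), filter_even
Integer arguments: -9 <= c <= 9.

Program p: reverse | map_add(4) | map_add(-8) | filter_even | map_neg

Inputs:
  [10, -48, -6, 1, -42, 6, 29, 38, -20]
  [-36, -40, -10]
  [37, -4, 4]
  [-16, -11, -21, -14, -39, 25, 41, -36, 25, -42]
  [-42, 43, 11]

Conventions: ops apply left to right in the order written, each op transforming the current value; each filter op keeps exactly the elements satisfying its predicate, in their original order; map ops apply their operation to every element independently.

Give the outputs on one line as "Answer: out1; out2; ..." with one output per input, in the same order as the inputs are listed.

Execution, op by op:
  [10, -48, -6, 1, -42, 6, 29, 38, -20] -> [-20, 38, 29, 6, -42, 1, -6, -48, 10] -> [-16, 42, 33, 10, -38, 5, -2, -44, 14] -> [-24, 34, 25, 2, -46, -3, -10, -52, 6] -> [-24, 34, 2, -46, -10, -52, 6] -> [24, -34, -2, 46, 10, 52, -6]
  [-36, -40, -10] -> [-10, -40, -36] -> [-6, -36, -32] -> [-14, -44, -40] -> [-14, -44, -40] -> [14, 44, 40]
  [37, -4, 4] -> [4, -4, 37] -> [8, 0, 41] -> [0, -8, 33] -> [0, -8] -> [0, 8]
  [-16, -11, -21, -14, -39, 25, 41, -36, 25, -42] -> [-42, 25, -36, 41, 25, -39, -14, -21, -11, -16] -> [-38, 29, -32, 45, 29, -35, -10, -17, -7, -12] -> [-46, 21, -40, 37, 21, -43, -18, -25, -15, -20] -> [-46, -40, -18, -20] -> [46, 40, 18, 20]
  [-42, 43, 11] -> [11, 43, -42] -> [15, 47, -38] -> [7, 39, -46] -> [-46] -> [46]

[24, -34, -2, 46, 10, 52, -6]; [14, 44, 40]; [0, 8]; [46, 40, 18, 20]; [46]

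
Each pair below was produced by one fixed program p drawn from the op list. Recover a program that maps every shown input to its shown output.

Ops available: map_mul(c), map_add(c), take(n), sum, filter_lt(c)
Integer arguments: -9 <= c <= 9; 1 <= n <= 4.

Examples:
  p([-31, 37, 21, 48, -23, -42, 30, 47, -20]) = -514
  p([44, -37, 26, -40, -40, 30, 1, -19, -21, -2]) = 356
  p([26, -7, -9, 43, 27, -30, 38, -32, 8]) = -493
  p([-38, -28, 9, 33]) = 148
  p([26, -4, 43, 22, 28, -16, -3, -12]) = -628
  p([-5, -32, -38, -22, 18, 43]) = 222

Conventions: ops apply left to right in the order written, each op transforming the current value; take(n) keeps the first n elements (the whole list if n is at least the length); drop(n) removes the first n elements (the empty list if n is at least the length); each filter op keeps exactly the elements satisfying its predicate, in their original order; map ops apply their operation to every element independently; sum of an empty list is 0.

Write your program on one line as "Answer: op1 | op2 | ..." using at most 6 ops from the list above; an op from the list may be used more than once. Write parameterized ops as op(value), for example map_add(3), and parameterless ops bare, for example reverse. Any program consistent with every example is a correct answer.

map_add(1) | map_mul(-7) | map_add(3) | map_add(-1) | sum

Check, running the answer program on each example:
  [-31, 37, 21, 48, -23, -42, 30, 47, -20] -> [-30, 38, 22, 49, -22, -41, 31, 48, -19] -> [210, -266, -154, -343, 154, 287, -217, -336, 133] -> [213, -263, -151, -340, 157, 290, -214, -333, 136] -> [212, -264, -152, -341, 156, 289, -215, -334, 135] -> -514
  [44, -37, 26, -40, -40, 30, 1, -19, -21, -2] -> [45, -36, 27, -39, -39, 31, 2, -18, -20, -1] -> [-315, 252, -189, 273, 273, -217, -14, 126, 140, 7] -> [-312, 255, -186, 276, 276, -214, -11, 129, 143, 10] -> [-313, 254, -187, 275, 275, -215, -12, 128, 142, 9] -> 356
  [26, -7, -9, 43, 27, -30, 38, -32, 8] -> [27, -6, -8, 44, 28, -29, 39, -31, 9] -> [-189, 42, 56, -308, -196, 203, -273, 217, -63] -> [-186, 45, 59, -305, -193, 206, -270, 220, -60] -> [-187, 44, 58, -306, -194, 205, -271, 219, -61] -> -493
  [-38, -28, 9, 33] -> [-37, -27, 10, 34] -> [259, 189, -70, -238] -> [262, 192, -67, -235] -> [261, 191, -68, -236] -> 148
  [26, -4, 43, 22, 28, -16, -3, -12] -> [27, -3, 44, 23, 29, -15, -2, -11] -> [-189, 21, -308, -161, -203, 105, 14, 77] -> [-186, 24, -305, -158, -200, 108, 17, 80] -> [-187, 23, -306, -159, -201, 107, 16, 79] -> -628
  [-5, -32, -38, -22, 18, 43] -> [-4, -31, -37, -21, 19, 44] -> [28, 217, 259, 147, -133, -308] -> [31, 220, 262, 150, -130, -305] -> [30, 219, 261, 149, -131, -306] -> 222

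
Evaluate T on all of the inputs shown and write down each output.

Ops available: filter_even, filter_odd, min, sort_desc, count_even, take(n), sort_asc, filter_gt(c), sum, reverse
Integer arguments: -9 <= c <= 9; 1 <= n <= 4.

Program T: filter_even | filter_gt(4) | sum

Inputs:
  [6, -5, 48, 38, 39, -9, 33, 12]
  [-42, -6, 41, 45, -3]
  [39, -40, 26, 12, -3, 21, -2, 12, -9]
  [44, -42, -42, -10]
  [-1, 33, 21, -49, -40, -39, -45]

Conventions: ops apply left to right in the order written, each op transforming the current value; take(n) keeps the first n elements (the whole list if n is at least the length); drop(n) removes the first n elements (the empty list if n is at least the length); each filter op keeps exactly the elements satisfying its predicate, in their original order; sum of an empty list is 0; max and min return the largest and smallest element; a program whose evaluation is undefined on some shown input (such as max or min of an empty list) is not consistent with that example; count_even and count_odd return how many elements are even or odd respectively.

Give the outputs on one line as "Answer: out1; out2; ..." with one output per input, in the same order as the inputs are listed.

Execution, op by op:
  [6, -5, 48, 38, 39, -9, 33, 12] -> [6, 48, 38, 12] -> [6, 48, 38, 12] -> 104
  [-42, -6, 41, 45, -3] -> [-42, -6] -> [] -> 0
  [39, -40, 26, 12, -3, 21, -2, 12, -9] -> [-40, 26, 12, -2, 12] -> [26, 12, 12] -> 50
  [44, -42, -42, -10] -> [44, -42, -42, -10] -> [44] -> 44
  [-1, 33, 21, -49, -40, -39, -45] -> [-40] -> [] -> 0

104; 0; 50; 44; 0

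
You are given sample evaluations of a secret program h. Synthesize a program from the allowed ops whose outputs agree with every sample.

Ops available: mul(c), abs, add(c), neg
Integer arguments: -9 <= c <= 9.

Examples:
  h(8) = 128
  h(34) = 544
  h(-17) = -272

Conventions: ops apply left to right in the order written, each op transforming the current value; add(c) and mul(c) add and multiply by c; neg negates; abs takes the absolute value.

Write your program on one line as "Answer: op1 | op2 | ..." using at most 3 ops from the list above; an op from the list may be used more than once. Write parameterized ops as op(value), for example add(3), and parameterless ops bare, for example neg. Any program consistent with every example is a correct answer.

mul(4) | mul(-4) | neg

Check, running the answer program on each example:
  8 -> 32 -> -128 -> 128
  34 -> 136 -> -544 -> 544
  -17 -> -68 -> 272 -> -272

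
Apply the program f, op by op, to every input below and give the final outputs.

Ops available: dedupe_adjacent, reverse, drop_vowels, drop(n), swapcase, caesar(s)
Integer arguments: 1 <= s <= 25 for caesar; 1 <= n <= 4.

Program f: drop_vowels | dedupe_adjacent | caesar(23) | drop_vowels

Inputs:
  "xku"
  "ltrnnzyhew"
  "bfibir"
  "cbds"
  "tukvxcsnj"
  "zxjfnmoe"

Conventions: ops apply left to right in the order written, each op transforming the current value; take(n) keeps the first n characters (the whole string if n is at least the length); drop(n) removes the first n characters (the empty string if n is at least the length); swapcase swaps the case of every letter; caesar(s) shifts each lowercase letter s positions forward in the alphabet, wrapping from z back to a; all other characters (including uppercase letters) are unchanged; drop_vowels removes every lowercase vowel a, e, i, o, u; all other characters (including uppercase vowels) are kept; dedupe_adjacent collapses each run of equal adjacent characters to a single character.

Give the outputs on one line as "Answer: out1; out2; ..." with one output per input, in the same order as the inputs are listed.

"h"; "qkwvt"; "ycy"; "zyp"; "qhszpkg"; "wgckj"

Execution, op by op:
  "xku" -> "xk" -> "xk" -> "uh" -> "h"
  "ltrnnzyhew" -> "ltrnnzyhw" -> "ltrnzyhw" -> "iqokwvet" -> "qkwvt"
  "bfibir" -> "bfbr" -> "bfbr" -> "ycyo" -> "ycy"
  "cbds" -> "cbds" -> "cbds" -> "zyap" -> "zyp"
  "tukvxcsnj" -> "tkvxcsnj" -> "tkvxcsnj" -> "qhsuzpkg" -> "qhszpkg"
  "zxjfnmoe" -> "zxjfnm" -> "zxjfnm" -> "wugckj" -> "wgckj"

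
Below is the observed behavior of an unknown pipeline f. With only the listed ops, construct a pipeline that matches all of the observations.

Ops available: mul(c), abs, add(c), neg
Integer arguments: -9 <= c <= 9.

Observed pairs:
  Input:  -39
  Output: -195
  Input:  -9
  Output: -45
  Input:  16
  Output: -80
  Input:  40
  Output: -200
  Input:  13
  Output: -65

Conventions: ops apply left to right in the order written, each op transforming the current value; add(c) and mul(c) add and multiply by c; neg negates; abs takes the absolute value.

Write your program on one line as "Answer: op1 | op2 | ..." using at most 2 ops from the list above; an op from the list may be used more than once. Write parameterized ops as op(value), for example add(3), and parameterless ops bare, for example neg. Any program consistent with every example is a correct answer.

abs | mul(-5)

Check, running the answer program on each example:
  -39 -> 39 -> -195
  -9 -> 9 -> -45
  16 -> 16 -> -80
  40 -> 40 -> -200
  13 -> 13 -> -65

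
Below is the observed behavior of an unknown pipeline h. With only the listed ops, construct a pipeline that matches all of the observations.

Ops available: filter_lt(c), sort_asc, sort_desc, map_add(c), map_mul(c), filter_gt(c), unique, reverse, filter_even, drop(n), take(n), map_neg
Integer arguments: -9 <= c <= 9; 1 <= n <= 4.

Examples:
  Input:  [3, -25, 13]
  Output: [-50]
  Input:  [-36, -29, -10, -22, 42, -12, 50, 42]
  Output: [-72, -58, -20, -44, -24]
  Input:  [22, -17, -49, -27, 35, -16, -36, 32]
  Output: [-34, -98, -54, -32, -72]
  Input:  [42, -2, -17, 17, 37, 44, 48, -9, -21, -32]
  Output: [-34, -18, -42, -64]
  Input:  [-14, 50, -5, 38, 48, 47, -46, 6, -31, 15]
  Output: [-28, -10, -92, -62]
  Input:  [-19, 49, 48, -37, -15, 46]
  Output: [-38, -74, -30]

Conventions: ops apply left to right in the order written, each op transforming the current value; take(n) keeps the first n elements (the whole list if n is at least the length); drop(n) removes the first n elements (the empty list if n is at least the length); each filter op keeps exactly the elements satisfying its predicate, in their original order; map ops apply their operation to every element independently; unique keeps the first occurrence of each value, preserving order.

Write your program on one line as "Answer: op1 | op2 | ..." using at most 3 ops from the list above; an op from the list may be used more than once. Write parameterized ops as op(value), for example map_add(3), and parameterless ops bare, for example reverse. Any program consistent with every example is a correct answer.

map_mul(-2) | filter_gt(5) | map_neg

Check, running the answer program on each example:
  [3, -25, 13] -> [-6, 50, -26] -> [50] -> [-50]
  [-36, -29, -10, -22, 42, -12, 50, 42] -> [72, 58, 20, 44, -84, 24, -100, -84] -> [72, 58, 20, 44, 24] -> [-72, -58, -20, -44, -24]
  [22, -17, -49, -27, 35, -16, -36, 32] -> [-44, 34, 98, 54, -70, 32, 72, -64] -> [34, 98, 54, 32, 72] -> [-34, -98, -54, -32, -72]
  [42, -2, -17, 17, 37, 44, 48, -9, -21, -32] -> [-84, 4, 34, -34, -74, -88, -96, 18, 42, 64] -> [34, 18, 42, 64] -> [-34, -18, -42, -64]
  [-14, 50, -5, 38, 48, 47, -46, 6, -31, 15] -> [28, -100, 10, -76, -96, -94, 92, -12, 62, -30] -> [28, 10, 92, 62] -> [-28, -10, -92, -62]
  [-19, 49, 48, -37, -15, 46] -> [38, -98, -96, 74, 30, -92] -> [38, 74, 30] -> [-38, -74, -30]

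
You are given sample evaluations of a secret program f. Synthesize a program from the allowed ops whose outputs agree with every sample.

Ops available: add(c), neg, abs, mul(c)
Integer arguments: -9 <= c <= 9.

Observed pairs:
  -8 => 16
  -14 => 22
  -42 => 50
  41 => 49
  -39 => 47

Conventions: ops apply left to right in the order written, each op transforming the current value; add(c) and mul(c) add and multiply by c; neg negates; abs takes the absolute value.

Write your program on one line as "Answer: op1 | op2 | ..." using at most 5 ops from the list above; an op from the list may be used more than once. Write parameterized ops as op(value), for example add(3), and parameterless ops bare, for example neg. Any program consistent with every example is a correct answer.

neg | abs | add(2) | add(6)

Check, running the answer program on each example:
  -8 -> 8 -> 8 -> 10 -> 16
  -14 -> 14 -> 14 -> 16 -> 22
  -42 -> 42 -> 42 -> 44 -> 50
  41 -> -41 -> 41 -> 43 -> 49
  -39 -> 39 -> 39 -> 41 -> 47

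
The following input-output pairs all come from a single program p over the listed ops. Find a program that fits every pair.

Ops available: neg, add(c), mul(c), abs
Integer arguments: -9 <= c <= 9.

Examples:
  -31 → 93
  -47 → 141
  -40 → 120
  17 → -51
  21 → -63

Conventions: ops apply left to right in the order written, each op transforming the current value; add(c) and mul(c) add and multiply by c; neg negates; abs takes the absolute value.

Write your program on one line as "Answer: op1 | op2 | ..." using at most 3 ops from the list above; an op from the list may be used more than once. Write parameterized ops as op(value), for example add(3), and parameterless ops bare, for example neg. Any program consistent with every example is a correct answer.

neg | mul(-3) | neg

Check, running the answer program on each example:
  -31 -> 31 -> -93 -> 93
  -47 -> 47 -> -141 -> 141
  -40 -> 40 -> -120 -> 120
  17 -> -17 -> 51 -> -51
  21 -> -21 -> 63 -> -63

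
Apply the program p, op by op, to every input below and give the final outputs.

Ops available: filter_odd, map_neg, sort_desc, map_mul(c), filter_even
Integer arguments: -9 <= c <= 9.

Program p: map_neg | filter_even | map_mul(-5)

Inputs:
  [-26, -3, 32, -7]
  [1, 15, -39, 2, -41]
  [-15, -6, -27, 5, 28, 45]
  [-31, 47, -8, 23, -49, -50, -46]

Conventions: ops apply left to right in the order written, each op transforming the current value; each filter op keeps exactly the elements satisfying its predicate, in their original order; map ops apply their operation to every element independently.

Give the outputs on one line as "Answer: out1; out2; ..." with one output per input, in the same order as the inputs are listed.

Execution, op by op:
  [-26, -3, 32, -7] -> [26, 3, -32, 7] -> [26, -32] -> [-130, 160]
  [1, 15, -39, 2, -41] -> [-1, -15, 39, -2, 41] -> [-2] -> [10]
  [-15, -6, -27, 5, 28, 45] -> [15, 6, 27, -5, -28, -45] -> [6, -28] -> [-30, 140]
  [-31, 47, -8, 23, -49, -50, -46] -> [31, -47, 8, -23, 49, 50, 46] -> [8, 50, 46] -> [-40, -250, -230]

[-130, 160]; [10]; [-30, 140]; [-40, -250, -230]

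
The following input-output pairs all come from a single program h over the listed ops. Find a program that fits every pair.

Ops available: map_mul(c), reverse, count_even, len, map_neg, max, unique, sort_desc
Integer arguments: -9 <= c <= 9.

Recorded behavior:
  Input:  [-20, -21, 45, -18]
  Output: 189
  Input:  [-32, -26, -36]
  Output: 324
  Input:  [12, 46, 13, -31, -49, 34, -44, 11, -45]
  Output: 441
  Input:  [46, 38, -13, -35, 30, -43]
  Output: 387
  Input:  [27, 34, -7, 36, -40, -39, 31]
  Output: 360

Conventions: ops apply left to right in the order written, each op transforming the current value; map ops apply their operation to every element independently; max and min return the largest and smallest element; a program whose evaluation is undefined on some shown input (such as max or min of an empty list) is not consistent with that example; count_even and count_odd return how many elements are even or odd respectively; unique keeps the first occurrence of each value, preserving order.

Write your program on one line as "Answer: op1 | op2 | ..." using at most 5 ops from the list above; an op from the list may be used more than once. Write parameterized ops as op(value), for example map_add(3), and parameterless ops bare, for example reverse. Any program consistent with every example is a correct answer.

map_mul(9) | sort_desc | map_neg | max

Check, running the answer program on each example:
  [-20, -21, 45, -18] -> [-180, -189, 405, -162] -> [405, -162, -180, -189] -> [-405, 162, 180, 189] -> 189
  [-32, -26, -36] -> [-288, -234, -324] -> [-234, -288, -324] -> [234, 288, 324] -> 324
  [12, 46, 13, -31, -49, 34, -44, 11, -45] -> [108, 414, 117, -279, -441, 306, -396, 99, -405] -> [414, 306, 117, 108, 99, -279, -396, -405, -441] -> [-414, -306, -117, -108, -99, 279, 396, 405, 441] -> 441
  [46, 38, -13, -35, 30, -43] -> [414, 342, -117, -315, 270, -387] -> [414, 342, 270, -117, -315, -387] -> [-414, -342, -270, 117, 315, 387] -> 387
  [27, 34, -7, 36, -40, -39, 31] -> [243, 306, -63, 324, -360, -351, 279] -> [324, 306, 279, 243, -63, -351, -360] -> [-324, -306, -279, -243, 63, 351, 360] -> 360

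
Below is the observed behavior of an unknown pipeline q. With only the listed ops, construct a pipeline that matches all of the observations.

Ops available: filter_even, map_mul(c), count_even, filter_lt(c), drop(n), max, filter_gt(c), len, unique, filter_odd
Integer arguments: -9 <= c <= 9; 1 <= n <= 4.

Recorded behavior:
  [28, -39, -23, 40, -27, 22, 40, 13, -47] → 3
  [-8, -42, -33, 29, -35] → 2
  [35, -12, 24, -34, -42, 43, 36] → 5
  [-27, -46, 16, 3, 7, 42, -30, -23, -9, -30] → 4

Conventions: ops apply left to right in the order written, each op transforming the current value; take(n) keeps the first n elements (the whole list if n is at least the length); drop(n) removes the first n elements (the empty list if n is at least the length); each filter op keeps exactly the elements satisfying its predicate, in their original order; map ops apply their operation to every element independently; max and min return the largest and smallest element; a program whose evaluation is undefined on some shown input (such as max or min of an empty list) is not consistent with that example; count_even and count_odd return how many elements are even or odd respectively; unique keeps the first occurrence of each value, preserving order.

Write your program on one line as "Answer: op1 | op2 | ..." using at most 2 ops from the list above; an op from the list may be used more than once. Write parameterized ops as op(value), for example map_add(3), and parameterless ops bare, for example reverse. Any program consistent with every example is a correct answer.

unique | count_even

Check, running the answer program on each example:
  [28, -39, -23, 40, -27, 22, 40, 13, -47] -> [28, -39, -23, 40, -27, 22, 13, -47] -> 3
  [-8, -42, -33, 29, -35] -> [-8, -42, -33, 29, -35] -> 2
  [35, -12, 24, -34, -42, 43, 36] -> [35, -12, 24, -34, -42, 43, 36] -> 5
  [-27, -46, 16, 3, 7, 42, -30, -23, -9, -30] -> [-27, -46, 16, 3, 7, 42, -30, -23, -9] -> 4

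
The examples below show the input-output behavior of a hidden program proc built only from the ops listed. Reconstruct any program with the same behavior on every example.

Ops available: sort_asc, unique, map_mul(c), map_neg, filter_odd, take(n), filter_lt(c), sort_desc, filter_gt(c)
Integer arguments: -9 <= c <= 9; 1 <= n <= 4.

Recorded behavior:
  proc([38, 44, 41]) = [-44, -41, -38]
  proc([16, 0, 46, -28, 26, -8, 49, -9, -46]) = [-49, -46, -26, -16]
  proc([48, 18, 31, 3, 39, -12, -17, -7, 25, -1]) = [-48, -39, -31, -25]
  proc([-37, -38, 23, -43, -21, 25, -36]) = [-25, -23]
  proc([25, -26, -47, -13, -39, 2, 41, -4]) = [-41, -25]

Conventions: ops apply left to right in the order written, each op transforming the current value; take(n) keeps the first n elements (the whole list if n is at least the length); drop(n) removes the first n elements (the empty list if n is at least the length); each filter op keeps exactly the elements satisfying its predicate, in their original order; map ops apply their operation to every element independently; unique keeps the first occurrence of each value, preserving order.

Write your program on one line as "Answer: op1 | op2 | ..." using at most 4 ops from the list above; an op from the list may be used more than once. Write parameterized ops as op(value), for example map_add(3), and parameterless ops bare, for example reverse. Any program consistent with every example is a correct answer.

map_mul(-1) | sort_asc | filter_lt(-3) | take(4)

Check, running the answer program on each example:
  [38, 44, 41] -> [-38, -44, -41] -> [-44, -41, -38] -> [-44, -41, -38] -> [-44, -41, -38]
  [16, 0, 46, -28, 26, -8, 49, -9, -46] -> [-16, 0, -46, 28, -26, 8, -49, 9, 46] -> [-49, -46, -26, -16, 0, 8, 9, 28, 46] -> [-49, -46, -26, -16] -> [-49, -46, -26, -16]
  [48, 18, 31, 3, 39, -12, -17, -7, 25, -1] -> [-48, -18, -31, -3, -39, 12, 17, 7, -25, 1] -> [-48, -39, -31, -25, -18, -3, 1, 7, 12, 17] -> [-48, -39, -31, -25, -18] -> [-48, -39, -31, -25]
  [-37, -38, 23, -43, -21, 25, -36] -> [37, 38, -23, 43, 21, -25, 36] -> [-25, -23, 21, 36, 37, 38, 43] -> [-25, -23] -> [-25, -23]
  [25, -26, -47, -13, -39, 2, 41, -4] -> [-25, 26, 47, 13, 39, -2, -41, 4] -> [-41, -25, -2, 4, 13, 26, 39, 47] -> [-41, -25] -> [-41, -25]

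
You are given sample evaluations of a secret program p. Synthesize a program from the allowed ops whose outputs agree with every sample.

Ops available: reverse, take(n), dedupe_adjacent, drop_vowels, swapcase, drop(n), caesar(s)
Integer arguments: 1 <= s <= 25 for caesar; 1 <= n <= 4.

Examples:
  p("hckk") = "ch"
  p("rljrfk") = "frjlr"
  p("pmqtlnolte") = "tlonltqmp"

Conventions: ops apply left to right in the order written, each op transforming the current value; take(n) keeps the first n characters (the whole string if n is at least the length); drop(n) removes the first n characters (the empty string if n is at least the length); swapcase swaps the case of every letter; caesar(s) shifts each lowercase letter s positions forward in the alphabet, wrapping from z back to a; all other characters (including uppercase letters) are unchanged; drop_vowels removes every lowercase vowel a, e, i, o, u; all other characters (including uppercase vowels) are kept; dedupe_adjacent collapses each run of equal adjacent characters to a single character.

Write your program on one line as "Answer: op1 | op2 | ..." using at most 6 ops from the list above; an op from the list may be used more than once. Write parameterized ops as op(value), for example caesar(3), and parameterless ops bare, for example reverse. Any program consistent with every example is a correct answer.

swapcase | dedupe_adjacent | swapcase | reverse | drop(1)

Check, running the answer program on each example:
  "hckk" -> "HCKK" -> "HCK" -> "hck" -> "kch" -> "ch"
  "rljrfk" -> "RLJRFK" -> "RLJRFK" -> "rljrfk" -> "kfrjlr" -> "frjlr"
  "pmqtlnolte" -> "PMQTLNOLTE" -> "PMQTLNOLTE" -> "pmqtlnolte" -> "etlonltqmp" -> "tlonltqmp"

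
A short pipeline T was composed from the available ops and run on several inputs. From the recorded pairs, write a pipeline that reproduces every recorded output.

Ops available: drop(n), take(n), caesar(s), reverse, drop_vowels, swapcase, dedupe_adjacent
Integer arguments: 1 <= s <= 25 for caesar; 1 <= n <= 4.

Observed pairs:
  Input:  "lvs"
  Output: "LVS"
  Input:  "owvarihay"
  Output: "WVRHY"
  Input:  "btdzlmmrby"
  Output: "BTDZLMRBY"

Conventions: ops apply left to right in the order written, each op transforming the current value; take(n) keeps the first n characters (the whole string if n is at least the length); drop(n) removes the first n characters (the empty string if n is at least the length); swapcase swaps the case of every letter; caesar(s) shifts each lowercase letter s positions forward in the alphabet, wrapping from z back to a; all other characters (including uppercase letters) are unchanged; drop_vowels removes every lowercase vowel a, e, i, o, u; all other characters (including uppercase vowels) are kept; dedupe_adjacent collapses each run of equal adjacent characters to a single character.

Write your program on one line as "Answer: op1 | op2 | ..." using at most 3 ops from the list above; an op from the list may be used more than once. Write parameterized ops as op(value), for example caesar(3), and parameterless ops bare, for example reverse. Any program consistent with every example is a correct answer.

dedupe_adjacent | drop_vowels | swapcase

Check, running the answer program on each example:
  "lvs" -> "lvs" -> "lvs" -> "LVS"
  "owvarihay" -> "owvarihay" -> "wvrhy" -> "WVRHY"
  "btdzlmmrby" -> "btdzlmrby" -> "btdzlmrby" -> "BTDZLMRBY"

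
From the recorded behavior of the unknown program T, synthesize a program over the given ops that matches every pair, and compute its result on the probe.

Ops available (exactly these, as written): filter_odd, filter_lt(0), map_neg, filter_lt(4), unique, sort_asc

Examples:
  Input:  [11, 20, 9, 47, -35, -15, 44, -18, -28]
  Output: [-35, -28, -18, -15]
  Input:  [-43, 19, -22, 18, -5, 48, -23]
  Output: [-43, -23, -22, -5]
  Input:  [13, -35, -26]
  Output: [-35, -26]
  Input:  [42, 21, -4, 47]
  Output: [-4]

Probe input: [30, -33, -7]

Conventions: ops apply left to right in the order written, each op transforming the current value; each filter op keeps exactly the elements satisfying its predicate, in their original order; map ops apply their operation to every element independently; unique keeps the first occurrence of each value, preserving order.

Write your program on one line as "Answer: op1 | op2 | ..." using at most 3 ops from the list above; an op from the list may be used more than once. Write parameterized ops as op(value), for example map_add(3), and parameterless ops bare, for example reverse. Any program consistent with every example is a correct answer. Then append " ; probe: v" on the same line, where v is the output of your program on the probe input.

sort_asc | filter_lt(0) ; probe: [-33, -7]

Check, running the answer program on each example:
  [11, 20, 9, 47, -35, -15, 44, -18, -28] -> [-35, -28, -18, -15, 9, 11, 20, 44, 47] -> [-35, -28, -18, -15]
  [-43, 19, -22, 18, -5, 48, -23] -> [-43, -23, -22, -5, 18, 19, 48] -> [-43, -23, -22, -5]
  [13, -35, -26] -> [-35, -26, 13] -> [-35, -26]
  [42, 21, -4, 47] -> [-4, 21, 42, 47] -> [-4]
  probe: [30, -33, -7] -> [-33, -7, 30] -> [-33, -7]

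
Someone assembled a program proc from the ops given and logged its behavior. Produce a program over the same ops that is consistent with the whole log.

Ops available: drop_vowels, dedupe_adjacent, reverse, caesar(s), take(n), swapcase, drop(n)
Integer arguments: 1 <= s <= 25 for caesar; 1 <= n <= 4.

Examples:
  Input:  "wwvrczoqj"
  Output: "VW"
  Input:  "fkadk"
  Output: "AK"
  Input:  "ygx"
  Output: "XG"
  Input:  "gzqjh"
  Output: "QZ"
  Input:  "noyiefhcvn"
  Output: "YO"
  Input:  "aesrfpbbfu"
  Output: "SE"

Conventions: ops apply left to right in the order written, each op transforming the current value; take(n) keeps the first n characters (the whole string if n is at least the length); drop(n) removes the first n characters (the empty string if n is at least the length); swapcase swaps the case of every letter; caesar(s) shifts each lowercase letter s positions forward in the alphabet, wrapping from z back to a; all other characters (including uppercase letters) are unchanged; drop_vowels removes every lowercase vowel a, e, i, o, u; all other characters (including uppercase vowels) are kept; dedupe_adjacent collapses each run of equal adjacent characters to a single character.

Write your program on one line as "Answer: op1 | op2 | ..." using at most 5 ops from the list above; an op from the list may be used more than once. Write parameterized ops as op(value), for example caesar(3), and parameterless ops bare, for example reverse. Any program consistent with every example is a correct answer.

swapcase | drop(1) | dedupe_adjacent | take(2) | reverse

Check, running the answer program on each example:
  "wwvrczoqj" -> "WWVRCZOQJ" -> "WVRCZOQJ" -> "WVRCZOQJ" -> "WV" -> "VW"
  "fkadk" -> "FKADK" -> "KADK" -> "KADK" -> "KA" -> "AK"
  "ygx" -> "YGX" -> "GX" -> "GX" -> "GX" -> "XG"
  "gzqjh" -> "GZQJH" -> "ZQJH" -> "ZQJH" -> "ZQ" -> "QZ"
  "noyiefhcvn" -> "NOYIEFHCVN" -> "OYIEFHCVN" -> "OYIEFHCVN" -> "OY" -> "YO"
  "aesrfpbbfu" -> "AESRFPBBFU" -> "ESRFPBBFU" -> "ESRFPBFU" -> "ES" -> "SE"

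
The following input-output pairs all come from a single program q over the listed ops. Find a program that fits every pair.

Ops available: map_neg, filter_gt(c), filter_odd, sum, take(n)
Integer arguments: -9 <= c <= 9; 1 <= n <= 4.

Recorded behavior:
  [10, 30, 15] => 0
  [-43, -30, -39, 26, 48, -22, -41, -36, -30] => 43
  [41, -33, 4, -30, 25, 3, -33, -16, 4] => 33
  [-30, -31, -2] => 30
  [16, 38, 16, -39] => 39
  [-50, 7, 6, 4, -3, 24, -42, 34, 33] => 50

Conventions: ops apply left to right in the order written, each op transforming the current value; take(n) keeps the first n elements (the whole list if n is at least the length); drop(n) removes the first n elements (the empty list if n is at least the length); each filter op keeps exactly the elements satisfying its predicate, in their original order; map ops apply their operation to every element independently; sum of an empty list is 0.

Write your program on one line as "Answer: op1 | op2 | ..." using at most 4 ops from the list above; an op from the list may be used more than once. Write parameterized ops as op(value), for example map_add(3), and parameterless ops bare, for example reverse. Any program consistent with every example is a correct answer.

map_neg | filter_gt(-1) | take(1) | sum

Check, running the answer program on each example:
  [10, 30, 15] -> [-10, -30, -15] -> [] -> [] -> 0
  [-43, -30, -39, 26, 48, -22, -41, -36, -30] -> [43, 30, 39, -26, -48, 22, 41, 36, 30] -> [43, 30, 39, 22, 41, 36, 30] -> [43] -> 43
  [41, -33, 4, -30, 25, 3, -33, -16, 4] -> [-41, 33, -4, 30, -25, -3, 33, 16, -4] -> [33, 30, 33, 16] -> [33] -> 33
  [-30, -31, -2] -> [30, 31, 2] -> [30, 31, 2] -> [30] -> 30
  [16, 38, 16, -39] -> [-16, -38, -16, 39] -> [39] -> [39] -> 39
  [-50, 7, 6, 4, -3, 24, -42, 34, 33] -> [50, -7, -6, -4, 3, -24, 42, -34, -33] -> [50, 3, 42] -> [50] -> 50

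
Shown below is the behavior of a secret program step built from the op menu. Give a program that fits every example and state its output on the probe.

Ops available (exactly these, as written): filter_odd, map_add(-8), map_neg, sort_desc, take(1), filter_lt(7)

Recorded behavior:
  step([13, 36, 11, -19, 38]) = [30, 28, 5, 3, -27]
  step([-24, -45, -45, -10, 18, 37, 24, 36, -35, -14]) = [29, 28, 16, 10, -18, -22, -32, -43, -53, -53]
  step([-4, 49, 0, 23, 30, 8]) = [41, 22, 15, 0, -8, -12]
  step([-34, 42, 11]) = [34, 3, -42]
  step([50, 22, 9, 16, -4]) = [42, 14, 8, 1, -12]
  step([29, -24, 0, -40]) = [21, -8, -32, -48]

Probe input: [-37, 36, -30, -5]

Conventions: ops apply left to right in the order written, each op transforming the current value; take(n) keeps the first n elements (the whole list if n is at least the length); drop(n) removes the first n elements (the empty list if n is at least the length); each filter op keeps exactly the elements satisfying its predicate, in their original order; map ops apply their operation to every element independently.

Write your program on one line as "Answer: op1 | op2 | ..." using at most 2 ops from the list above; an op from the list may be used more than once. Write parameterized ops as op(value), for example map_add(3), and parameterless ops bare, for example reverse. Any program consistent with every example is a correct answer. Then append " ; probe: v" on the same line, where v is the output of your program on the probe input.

map_add(-8) | sort_desc ; probe: [28, -13, -38, -45]

Check, running the answer program on each example:
  [13, 36, 11, -19, 38] -> [5, 28, 3, -27, 30] -> [30, 28, 5, 3, -27]
  [-24, -45, -45, -10, 18, 37, 24, 36, -35, -14] -> [-32, -53, -53, -18, 10, 29, 16, 28, -43, -22] -> [29, 28, 16, 10, -18, -22, -32, -43, -53, -53]
  [-4, 49, 0, 23, 30, 8] -> [-12, 41, -8, 15, 22, 0] -> [41, 22, 15, 0, -8, -12]
  [-34, 42, 11] -> [-42, 34, 3] -> [34, 3, -42]
  [50, 22, 9, 16, -4] -> [42, 14, 1, 8, -12] -> [42, 14, 8, 1, -12]
  [29, -24, 0, -40] -> [21, -32, -8, -48] -> [21, -8, -32, -48]
  probe: [-37, 36, -30, -5] -> [-45, 28, -38, -13] -> [28, -13, -38, -45]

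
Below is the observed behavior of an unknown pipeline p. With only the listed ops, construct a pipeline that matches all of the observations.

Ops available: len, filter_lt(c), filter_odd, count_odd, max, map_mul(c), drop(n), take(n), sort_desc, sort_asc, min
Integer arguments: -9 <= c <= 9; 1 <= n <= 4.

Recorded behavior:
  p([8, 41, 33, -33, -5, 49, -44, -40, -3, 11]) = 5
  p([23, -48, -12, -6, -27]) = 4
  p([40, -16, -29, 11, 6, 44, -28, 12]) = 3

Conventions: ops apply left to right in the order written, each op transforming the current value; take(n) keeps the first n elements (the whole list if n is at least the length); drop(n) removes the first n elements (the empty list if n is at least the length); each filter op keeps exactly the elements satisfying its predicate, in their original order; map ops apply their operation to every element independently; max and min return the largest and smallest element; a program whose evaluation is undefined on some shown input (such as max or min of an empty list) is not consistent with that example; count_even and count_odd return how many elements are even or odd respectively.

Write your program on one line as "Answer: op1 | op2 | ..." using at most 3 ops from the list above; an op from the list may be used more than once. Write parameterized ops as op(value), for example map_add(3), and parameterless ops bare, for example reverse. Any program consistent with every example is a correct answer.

sort_desc | filter_lt(3) | len

Check, running the answer program on each example:
  [8, 41, 33, -33, -5, 49, -44, -40, -3, 11] -> [49, 41, 33, 11, 8, -3, -5, -33, -40, -44] -> [-3, -5, -33, -40, -44] -> 5
  [23, -48, -12, -6, -27] -> [23, -6, -12, -27, -48] -> [-6, -12, -27, -48] -> 4
  [40, -16, -29, 11, 6, 44, -28, 12] -> [44, 40, 12, 11, 6, -16, -28, -29] -> [-16, -28, -29] -> 3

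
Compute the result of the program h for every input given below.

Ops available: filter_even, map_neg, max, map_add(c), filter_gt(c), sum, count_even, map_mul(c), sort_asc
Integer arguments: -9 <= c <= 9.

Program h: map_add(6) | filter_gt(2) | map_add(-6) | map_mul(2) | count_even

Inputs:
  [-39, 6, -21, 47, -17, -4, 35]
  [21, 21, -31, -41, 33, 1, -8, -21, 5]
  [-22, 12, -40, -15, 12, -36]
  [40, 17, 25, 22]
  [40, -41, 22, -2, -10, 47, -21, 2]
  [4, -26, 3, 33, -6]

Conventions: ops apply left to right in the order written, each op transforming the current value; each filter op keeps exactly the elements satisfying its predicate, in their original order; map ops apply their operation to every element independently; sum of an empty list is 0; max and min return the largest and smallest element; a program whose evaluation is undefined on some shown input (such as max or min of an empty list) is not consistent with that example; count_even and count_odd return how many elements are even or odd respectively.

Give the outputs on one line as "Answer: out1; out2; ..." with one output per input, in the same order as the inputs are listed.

Execution, op by op:
  [-39, 6, -21, 47, -17, -4, 35] -> [-33, 12, -15, 53, -11, 2, 41] -> [12, 53, 41] -> [6, 47, 35] -> [12, 94, 70] -> 3
  [21, 21, -31, -41, 33, 1, -8, -21, 5] -> [27, 27, -25, -35, 39, 7, -2, -15, 11] -> [27, 27, 39, 7, 11] -> [21, 21, 33, 1, 5] -> [42, 42, 66, 2, 10] -> 5
  [-22, 12, -40, -15, 12, -36] -> [-16, 18, -34, -9, 18, -30] -> [18, 18] -> [12, 12] -> [24, 24] -> 2
  [40, 17, 25, 22] -> [46, 23, 31, 28] -> [46, 23, 31, 28] -> [40, 17, 25, 22] -> [80, 34, 50, 44] -> 4
  [40, -41, 22, -2, -10, 47, -21, 2] -> [46, -35, 28, 4, -4, 53, -15, 8] -> [46, 28, 4, 53, 8] -> [40, 22, -2, 47, 2] -> [80, 44, -4, 94, 4] -> 5
  [4, -26, 3, 33, -6] -> [10, -20, 9, 39, 0] -> [10, 9, 39] -> [4, 3, 33] -> [8, 6, 66] -> 3

3; 5; 2; 4; 5; 3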